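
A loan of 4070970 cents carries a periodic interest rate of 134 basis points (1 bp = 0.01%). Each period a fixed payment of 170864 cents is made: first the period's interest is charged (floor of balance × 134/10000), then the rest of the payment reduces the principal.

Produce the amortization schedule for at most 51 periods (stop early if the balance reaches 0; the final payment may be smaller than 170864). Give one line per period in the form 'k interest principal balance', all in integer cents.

1 54550 116314 3954656
2 52992 117872 3836784
3 51412 119452 3717332
4 49812 121052 3596280
5 48190 122674 3473606
6 46546 124318 3349288
7 44880 125984 3223304
8 43192 127672 3095632
9 41481 129383 2966249
10 39747 131117 2835132
11 37990 132874 2702258
12 36210 134654 2567604
13 34405 136459 2431145
14 32577 138287 2292858
15 30724 140140 2152718
16 28846 142018 2010700
17 26943 143921 1866779
18 25014 145850 1720929
19 23060 147804 1573125
20 21079 149785 1423340
21 19072 151792 1271548
22 17038 153826 1117722
23 14977 155887 961835
24 12888 157976 803859
25 10771 160093 643766
26 8626 162238 481528
27 6452 164412 317116
28 4249 166615 150501
29 2016 150501 0

1. interest=⌊4070970·134/10000⌋=54550; principal=170864-54550=116314; balance=4070970-116314=3954656
2. interest=⌊3954656·134/10000⌋=52992; principal=170864-52992=117872; balance=3954656-117872=3836784
3. interest=⌊3836784·134/10000⌋=51412; principal=170864-51412=119452; balance=3836784-119452=3717332
4. interest=⌊3717332·134/10000⌋=49812; principal=170864-49812=121052; balance=3717332-121052=3596280
5. interest=⌊3596280·134/10000⌋=48190; principal=170864-48190=122674; balance=3596280-122674=3473606
6. interest=⌊3473606·134/10000⌋=46546; principal=170864-46546=124318; balance=3473606-124318=3349288
7. interest=⌊3349288·134/10000⌋=44880; principal=170864-44880=125984; balance=3349288-125984=3223304
8. interest=⌊3223304·134/10000⌋=43192; principal=170864-43192=127672; balance=3223304-127672=3095632
9. interest=⌊3095632·134/10000⌋=41481; principal=170864-41481=129383; balance=3095632-129383=2966249
10. interest=⌊2966249·134/10000⌋=39747; principal=170864-39747=131117; balance=2966249-131117=2835132
11. interest=⌊2835132·134/10000⌋=37990; principal=170864-37990=132874; balance=2835132-132874=2702258
12. interest=⌊2702258·134/10000⌋=36210; principal=170864-36210=134654; balance=2702258-134654=2567604
13. interest=⌊2567604·134/10000⌋=34405; principal=170864-34405=136459; balance=2567604-136459=2431145
14. interest=⌊2431145·134/10000⌋=32577; principal=170864-32577=138287; balance=2431145-138287=2292858
15. interest=⌊2292858·134/10000⌋=30724; principal=170864-30724=140140; balance=2292858-140140=2152718
16. interest=⌊2152718·134/10000⌋=28846; principal=170864-28846=142018; balance=2152718-142018=2010700
17. interest=⌊2010700·134/10000⌋=26943; principal=170864-26943=143921; balance=2010700-143921=1866779
18. interest=⌊1866779·134/10000⌋=25014; principal=170864-25014=145850; balance=1866779-145850=1720929
19. interest=⌊1720929·134/10000⌋=23060; principal=170864-23060=147804; balance=1720929-147804=1573125
20. interest=⌊1573125·134/10000⌋=21079; principal=170864-21079=149785; balance=1573125-149785=1423340
21. interest=⌊1423340·134/10000⌋=19072; principal=170864-19072=151792; balance=1423340-151792=1271548
22. interest=⌊1271548·134/10000⌋=17038; principal=170864-17038=153826; balance=1271548-153826=1117722
23. interest=⌊1117722·134/10000⌋=14977; principal=170864-14977=155887; balance=1117722-155887=961835
24. interest=⌊961835·134/10000⌋=12888; principal=170864-12888=157976; balance=961835-157976=803859
25. interest=⌊803859·134/10000⌋=10771; principal=170864-10771=160093; balance=803859-160093=643766
26. interest=⌊643766·134/10000⌋=8626; principal=170864-8626=162238; balance=643766-162238=481528
27. interest=⌊481528·134/10000⌋=6452; principal=170864-6452=164412; balance=481528-164412=317116
28. interest=⌊317116·134/10000⌋=4249; principal=170864-4249=166615; balance=317116-166615=150501
29. interest=⌊150501·134/10000⌋=2016; principal=min(170864-2016,150501)=150501; balance=150501-150501=0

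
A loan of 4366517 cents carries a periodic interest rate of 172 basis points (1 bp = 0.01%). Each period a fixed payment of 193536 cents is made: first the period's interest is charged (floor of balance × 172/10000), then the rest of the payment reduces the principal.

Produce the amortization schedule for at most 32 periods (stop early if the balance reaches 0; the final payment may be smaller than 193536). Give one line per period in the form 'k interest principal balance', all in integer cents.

1. interest=⌊4366517·172/10000⌋=75104; principal=193536-75104=118432; balance=4366517-118432=4248085
2. interest=⌊4248085·172/10000⌋=73067; principal=193536-73067=120469; balance=4248085-120469=4127616
3. interest=⌊4127616·172/10000⌋=70994; principal=193536-70994=122542; balance=4127616-122542=4005074
4. interest=⌊4005074·172/10000⌋=68887; principal=193536-68887=124649; balance=4005074-124649=3880425
5. interest=⌊3880425·172/10000⌋=66743; principal=193536-66743=126793; balance=3880425-126793=3753632
6. interest=⌊3753632·172/10000⌋=64562; principal=193536-64562=128974; balance=3753632-128974=3624658
7. interest=⌊3624658·172/10000⌋=62344; principal=193536-62344=131192; balance=3624658-131192=3493466
8. interest=⌊3493466·172/10000⌋=60087; principal=193536-60087=133449; balance=3493466-133449=3360017
9. interest=⌊3360017·172/10000⌋=57792; principal=193536-57792=135744; balance=3360017-135744=3224273
10. interest=⌊3224273·172/10000⌋=55457; principal=193536-55457=138079; balance=3224273-138079=3086194
11. interest=⌊3086194·172/10000⌋=53082; principal=193536-53082=140454; balance=3086194-140454=2945740
12. interest=⌊2945740·172/10000⌋=50666; principal=193536-50666=142870; balance=2945740-142870=2802870
13. interest=⌊2802870·172/10000⌋=48209; principal=193536-48209=145327; balance=2802870-145327=2657543
14. interest=⌊2657543·172/10000⌋=45709; principal=193536-45709=147827; balance=2657543-147827=2509716
15. interest=⌊2509716·172/10000⌋=43167; principal=193536-43167=150369; balance=2509716-150369=2359347
16. interest=⌊2359347·172/10000⌋=40580; principal=193536-40580=152956; balance=2359347-152956=2206391
17. interest=⌊2206391·172/10000⌋=37949; principal=193536-37949=155587; balance=2206391-155587=2050804
18. interest=⌊2050804·172/10000⌋=35273; principal=193536-35273=158263; balance=2050804-158263=1892541
19. interest=⌊1892541·172/10000⌋=32551; principal=193536-32551=160985; balance=1892541-160985=1731556
20. interest=⌊1731556·172/10000⌋=29782; principal=193536-29782=163754; balance=1731556-163754=1567802
21. interest=⌊1567802·172/10000⌋=26966; principal=193536-26966=166570; balance=1567802-166570=1401232
22. interest=⌊1401232·172/10000⌋=24101; principal=193536-24101=169435; balance=1401232-169435=1231797
23. interest=⌊1231797·172/10000⌋=21186; principal=193536-21186=172350; balance=1231797-172350=1059447
24. interest=⌊1059447·172/10000⌋=18222; principal=193536-18222=175314; balance=1059447-175314=884133
25. interest=⌊884133·172/10000⌋=15207; principal=193536-15207=178329; balance=884133-178329=705804
26. interest=⌊705804·172/10000⌋=12139; principal=193536-12139=181397; balance=705804-181397=524407
27. interest=⌊524407·172/10000⌋=9019; principal=193536-9019=184517; balance=524407-184517=339890
28. interest=⌊339890·172/10000⌋=5846; principal=193536-5846=187690; balance=339890-187690=152200
29. interest=⌊152200·172/10000⌋=2617; principal=min(193536-2617,152200)=152200; balance=152200-152200=0

1 75104 118432 4248085
2 73067 120469 4127616
3 70994 122542 4005074
4 68887 124649 3880425
5 66743 126793 3753632
6 64562 128974 3624658
7 62344 131192 3493466
8 60087 133449 3360017
9 57792 135744 3224273
10 55457 138079 3086194
11 53082 140454 2945740
12 50666 142870 2802870
13 48209 145327 2657543
14 45709 147827 2509716
15 43167 150369 2359347
16 40580 152956 2206391
17 37949 155587 2050804
18 35273 158263 1892541
19 32551 160985 1731556
20 29782 163754 1567802
21 26966 166570 1401232
22 24101 169435 1231797
23 21186 172350 1059447
24 18222 175314 884133
25 15207 178329 705804
26 12139 181397 524407
27 9019 184517 339890
28 5846 187690 152200
29 2617 152200 0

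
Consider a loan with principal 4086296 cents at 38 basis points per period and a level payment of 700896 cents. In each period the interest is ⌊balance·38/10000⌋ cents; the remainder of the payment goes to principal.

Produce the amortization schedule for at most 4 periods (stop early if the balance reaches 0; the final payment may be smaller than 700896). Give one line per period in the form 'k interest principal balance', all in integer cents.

1. interest=⌊4086296·38/10000⌋=15527; principal=700896-15527=685369; balance=4086296-685369=3400927
2. interest=⌊3400927·38/10000⌋=12923; principal=700896-12923=687973; balance=3400927-687973=2712954
3. interest=⌊2712954·38/10000⌋=10309; principal=700896-10309=690587; balance=2712954-690587=2022367
4. interest=⌊2022367·38/10000⌋=7684; principal=700896-7684=693212; balance=2022367-693212=1329155

1 15527 685369 3400927
2 12923 687973 2712954
3 10309 690587 2022367
4 7684 693212 1329155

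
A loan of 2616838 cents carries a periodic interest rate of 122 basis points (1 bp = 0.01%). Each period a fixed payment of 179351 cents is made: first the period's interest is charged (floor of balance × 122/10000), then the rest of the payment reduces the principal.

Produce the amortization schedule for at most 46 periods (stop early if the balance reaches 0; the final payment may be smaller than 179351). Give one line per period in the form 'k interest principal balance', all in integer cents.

1 31925 147426 2469412
2 30126 149225 2320187
3 28306 151045 2169142
4 26463 152888 2016254
5 24598 154753 1861501
6 22710 156641 1704860
7 20799 158552 1546308
8 18864 160487 1385821
9 16907 162444 1223377
10 14925 164426 1058951
11 12919 166432 892519
12 10888 168463 724056
13 8833 170518 553538
14 6753 172598 380940
15 4647 174704 206236
16 2516 176835 29401
17 358 29401 0

1. interest=⌊2616838·122/10000⌋=31925; principal=179351-31925=147426; balance=2616838-147426=2469412
2. interest=⌊2469412·122/10000⌋=30126; principal=179351-30126=149225; balance=2469412-149225=2320187
3. interest=⌊2320187·122/10000⌋=28306; principal=179351-28306=151045; balance=2320187-151045=2169142
4. interest=⌊2169142·122/10000⌋=26463; principal=179351-26463=152888; balance=2169142-152888=2016254
5. interest=⌊2016254·122/10000⌋=24598; principal=179351-24598=154753; balance=2016254-154753=1861501
6. interest=⌊1861501·122/10000⌋=22710; principal=179351-22710=156641; balance=1861501-156641=1704860
7. interest=⌊1704860·122/10000⌋=20799; principal=179351-20799=158552; balance=1704860-158552=1546308
8. interest=⌊1546308·122/10000⌋=18864; principal=179351-18864=160487; balance=1546308-160487=1385821
9. interest=⌊1385821·122/10000⌋=16907; principal=179351-16907=162444; balance=1385821-162444=1223377
10. interest=⌊1223377·122/10000⌋=14925; principal=179351-14925=164426; balance=1223377-164426=1058951
11. interest=⌊1058951·122/10000⌋=12919; principal=179351-12919=166432; balance=1058951-166432=892519
12. interest=⌊892519·122/10000⌋=10888; principal=179351-10888=168463; balance=892519-168463=724056
13. interest=⌊724056·122/10000⌋=8833; principal=179351-8833=170518; balance=724056-170518=553538
14. interest=⌊553538·122/10000⌋=6753; principal=179351-6753=172598; balance=553538-172598=380940
15. interest=⌊380940·122/10000⌋=4647; principal=179351-4647=174704; balance=380940-174704=206236
16. interest=⌊206236·122/10000⌋=2516; principal=179351-2516=176835; balance=206236-176835=29401
17. interest=⌊29401·122/10000⌋=358; principal=min(179351-358,29401)=29401; balance=29401-29401=0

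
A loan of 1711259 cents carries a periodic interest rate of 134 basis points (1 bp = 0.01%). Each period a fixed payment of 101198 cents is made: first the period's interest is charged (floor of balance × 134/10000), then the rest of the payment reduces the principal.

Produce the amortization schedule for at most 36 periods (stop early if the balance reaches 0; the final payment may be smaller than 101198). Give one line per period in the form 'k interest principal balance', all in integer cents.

1. interest=⌊1711259·134/10000⌋=22930; principal=101198-22930=78268; balance=1711259-78268=1632991
2. interest=⌊1632991·134/10000⌋=21882; principal=101198-21882=79316; balance=1632991-79316=1553675
3. interest=⌊1553675·134/10000⌋=20819; principal=101198-20819=80379; balance=1553675-80379=1473296
4. interest=⌊1473296·134/10000⌋=19742; principal=101198-19742=81456; balance=1473296-81456=1391840
5. interest=⌊1391840·134/10000⌋=18650; principal=101198-18650=82548; balance=1391840-82548=1309292
6. interest=⌊1309292·134/10000⌋=17544; principal=101198-17544=83654; balance=1309292-83654=1225638
7. interest=⌊1225638·134/10000⌋=16423; principal=101198-16423=84775; balance=1225638-84775=1140863
8. interest=⌊1140863·134/10000⌋=15287; principal=101198-15287=85911; balance=1140863-85911=1054952
9. interest=⌊1054952·134/10000⌋=14136; principal=101198-14136=87062; balance=1054952-87062=967890
10. interest=⌊967890·134/10000⌋=12969; principal=101198-12969=88229; balance=967890-88229=879661
11. interest=⌊879661·134/10000⌋=11787; principal=101198-11787=89411; balance=879661-89411=790250
12. interest=⌊790250·134/10000⌋=10589; principal=101198-10589=90609; balance=790250-90609=699641
13. interest=⌊699641·134/10000⌋=9375; principal=101198-9375=91823; balance=699641-91823=607818
14. interest=⌊607818·134/10000⌋=8144; principal=101198-8144=93054; balance=607818-93054=514764
15. interest=⌊514764·134/10000⌋=6897; principal=101198-6897=94301; balance=514764-94301=420463
16. interest=⌊420463·134/10000⌋=5634; principal=101198-5634=95564; balance=420463-95564=324899
17. interest=⌊324899·134/10000⌋=4353; principal=101198-4353=96845; balance=324899-96845=228054
18. interest=⌊228054·134/10000⌋=3055; principal=101198-3055=98143; balance=228054-98143=129911
19. interest=⌊129911·134/10000⌋=1740; principal=101198-1740=99458; balance=129911-99458=30453
20. interest=⌊30453·134/10000⌋=408; principal=min(101198-408,30453)=30453; balance=30453-30453=0

1 22930 78268 1632991
2 21882 79316 1553675
3 20819 80379 1473296
4 19742 81456 1391840
5 18650 82548 1309292
6 17544 83654 1225638
7 16423 84775 1140863
8 15287 85911 1054952
9 14136 87062 967890
10 12969 88229 879661
11 11787 89411 790250
12 10589 90609 699641
13 9375 91823 607818
14 8144 93054 514764
15 6897 94301 420463
16 5634 95564 324899
17 4353 96845 228054
18 3055 98143 129911
19 1740 99458 30453
20 408 30453 0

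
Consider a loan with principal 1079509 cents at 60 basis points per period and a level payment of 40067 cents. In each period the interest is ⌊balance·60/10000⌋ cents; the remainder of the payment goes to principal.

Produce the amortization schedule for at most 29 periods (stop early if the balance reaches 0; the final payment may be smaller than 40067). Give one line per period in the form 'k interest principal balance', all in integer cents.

1. interest=⌊1079509·60/10000⌋=6477; principal=40067-6477=33590; balance=1079509-33590=1045919
2. interest=⌊1045919·60/10000⌋=6275; principal=40067-6275=33792; balance=1045919-33792=1012127
3. interest=⌊1012127·60/10000⌋=6072; principal=40067-6072=33995; balance=1012127-33995=978132
4. interest=⌊978132·60/10000⌋=5868; principal=40067-5868=34199; balance=978132-34199=943933
5. interest=⌊943933·60/10000⌋=5663; principal=40067-5663=34404; balance=943933-34404=909529
6. interest=⌊909529·60/10000⌋=5457; principal=40067-5457=34610; balance=909529-34610=874919
7. interest=⌊874919·60/10000⌋=5249; principal=40067-5249=34818; balance=874919-34818=840101
8. interest=⌊840101·60/10000⌋=5040; principal=40067-5040=35027; balance=840101-35027=805074
9. interest=⌊805074·60/10000⌋=4830; principal=40067-4830=35237; balance=805074-35237=769837
10. interest=⌊769837·60/10000⌋=4619; principal=40067-4619=35448; balance=769837-35448=734389
11. interest=⌊734389·60/10000⌋=4406; principal=40067-4406=35661; balance=734389-35661=698728
12. interest=⌊698728·60/10000⌋=4192; principal=40067-4192=35875; balance=698728-35875=662853
13. interest=⌊662853·60/10000⌋=3977; principal=40067-3977=36090; balance=662853-36090=626763
14. interest=⌊626763·60/10000⌋=3760; principal=40067-3760=36307; balance=626763-36307=590456
15. interest=⌊590456·60/10000⌋=3542; principal=40067-3542=36525; balance=590456-36525=553931
16. interest=⌊553931·60/10000⌋=3323; principal=40067-3323=36744; balance=553931-36744=517187
17. interest=⌊517187·60/10000⌋=3103; principal=40067-3103=36964; balance=517187-36964=480223
18. interest=⌊480223·60/10000⌋=2881; principal=40067-2881=37186; balance=480223-37186=443037
19. interest=⌊443037·60/10000⌋=2658; principal=40067-2658=37409; balance=443037-37409=405628
20. interest=⌊405628·60/10000⌋=2433; principal=40067-2433=37634; balance=405628-37634=367994
21. interest=⌊367994·60/10000⌋=2207; principal=40067-2207=37860; balance=367994-37860=330134
22. interest=⌊330134·60/10000⌋=1980; principal=40067-1980=38087; balance=330134-38087=292047
23. interest=⌊292047·60/10000⌋=1752; principal=40067-1752=38315; balance=292047-38315=253732
24. interest=⌊253732·60/10000⌋=1522; principal=40067-1522=38545; balance=253732-38545=215187
25. interest=⌊215187·60/10000⌋=1291; principal=40067-1291=38776; balance=215187-38776=176411
26. interest=⌊176411·60/10000⌋=1058; principal=40067-1058=39009; balance=176411-39009=137402
27. interest=⌊137402·60/10000⌋=824; principal=40067-824=39243; balance=137402-39243=98159
28. interest=⌊98159·60/10000⌋=588; principal=40067-588=39479; balance=98159-39479=58680
29. interest=⌊58680·60/10000⌋=352; principal=40067-352=39715; balance=58680-39715=18965

1 6477 33590 1045919
2 6275 33792 1012127
3 6072 33995 978132
4 5868 34199 943933
5 5663 34404 909529
6 5457 34610 874919
7 5249 34818 840101
8 5040 35027 805074
9 4830 35237 769837
10 4619 35448 734389
11 4406 35661 698728
12 4192 35875 662853
13 3977 36090 626763
14 3760 36307 590456
15 3542 36525 553931
16 3323 36744 517187
17 3103 36964 480223
18 2881 37186 443037
19 2658 37409 405628
20 2433 37634 367994
21 2207 37860 330134
22 1980 38087 292047
23 1752 38315 253732
24 1522 38545 215187
25 1291 38776 176411
26 1058 39009 137402
27 824 39243 98159
28 588 39479 58680
29 352 39715 18965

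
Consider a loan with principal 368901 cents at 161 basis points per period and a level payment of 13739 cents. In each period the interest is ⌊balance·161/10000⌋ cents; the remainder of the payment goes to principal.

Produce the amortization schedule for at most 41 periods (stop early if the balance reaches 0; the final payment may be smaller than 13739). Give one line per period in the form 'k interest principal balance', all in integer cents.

1. interest=⌊368901·161/10000⌋=5939; principal=13739-5939=7800; balance=368901-7800=361101
2. interest=⌊361101·161/10000⌋=5813; principal=13739-5813=7926; balance=361101-7926=353175
3. interest=⌊353175·161/10000⌋=5686; principal=13739-5686=8053; balance=353175-8053=345122
4. interest=⌊345122·161/10000⌋=5556; principal=13739-5556=8183; balance=345122-8183=336939
5. interest=⌊336939·161/10000⌋=5424; principal=13739-5424=8315; balance=336939-8315=328624
6. interest=⌊328624·161/10000⌋=5290; principal=13739-5290=8449; balance=328624-8449=320175
7. interest=⌊320175·161/10000⌋=5154; principal=13739-5154=8585; balance=320175-8585=311590
8. interest=⌊311590·161/10000⌋=5016; principal=13739-5016=8723; balance=311590-8723=302867
9. interest=⌊302867·161/10000⌋=4876; principal=13739-4876=8863; balance=302867-8863=294004
10. interest=⌊294004·161/10000⌋=4733; principal=13739-4733=9006; balance=294004-9006=284998
11. interest=⌊284998·161/10000⌋=4588; principal=13739-4588=9151; balance=284998-9151=275847
12. interest=⌊275847·161/10000⌋=4441; principal=13739-4441=9298; balance=275847-9298=266549
13. interest=⌊266549·161/10000⌋=4291; principal=13739-4291=9448; balance=266549-9448=257101
14. interest=⌊257101·161/10000⌋=4139; principal=13739-4139=9600; balance=257101-9600=247501
15. interest=⌊247501·161/10000⌋=3984; principal=13739-3984=9755; balance=247501-9755=237746
16. interest=⌊237746·161/10000⌋=3827; principal=13739-3827=9912; balance=237746-9912=227834
17. interest=⌊227834·161/10000⌋=3668; principal=13739-3668=10071; balance=227834-10071=217763
18. interest=⌊217763·161/10000⌋=3505; principal=13739-3505=10234; balance=217763-10234=207529
19. interest=⌊207529·161/10000⌋=3341; principal=13739-3341=10398; balance=207529-10398=197131
20. interest=⌊197131·161/10000⌋=3173; principal=13739-3173=10566; balance=197131-10566=186565
21. interest=⌊186565·161/10000⌋=3003; principal=13739-3003=10736; balance=186565-10736=175829
22. interest=⌊175829·161/10000⌋=2830; principal=13739-2830=10909; balance=175829-10909=164920
23. interest=⌊164920·161/10000⌋=2655; principal=13739-2655=11084; balance=164920-11084=153836
24. interest=⌊153836·161/10000⌋=2476; principal=13739-2476=11263; balance=153836-11263=142573
25. interest=⌊142573·161/10000⌋=2295; principal=13739-2295=11444; balance=142573-11444=131129
26. interest=⌊131129·161/10000⌋=2111; principal=13739-2111=11628; balance=131129-11628=119501
27. interest=⌊119501·161/10000⌋=1923; principal=13739-1923=11816; balance=119501-11816=107685
28. interest=⌊107685·161/10000⌋=1733; principal=13739-1733=12006; balance=107685-12006=95679
29. interest=⌊95679·161/10000⌋=1540; principal=13739-1540=12199; balance=95679-12199=83480
30. interest=⌊83480·161/10000⌋=1344; principal=13739-1344=12395; balance=83480-12395=71085
31. interest=⌊71085·161/10000⌋=1144; principal=13739-1144=12595; balance=71085-12595=58490
32. interest=⌊58490·161/10000⌋=941; principal=13739-941=12798; balance=58490-12798=45692
33. interest=⌊45692·161/10000⌋=735; principal=13739-735=13004; balance=45692-13004=32688
34. interest=⌊32688·161/10000⌋=526; principal=13739-526=13213; balance=32688-13213=19475
35. interest=⌊19475·161/10000⌋=313; principal=13739-313=13426; balance=19475-13426=6049
36. interest=⌊6049·161/10000⌋=97; principal=min(13739-97,6049)=6049; balance=6049-6049=0

1 5939 7800 361101
2 5813 7926 353175
3 5686 8053 345122
4 5556 8183 336939
5 5424 8315 328624
6 5290 8449 320175
7 5154 8585 311590
8 5016 8723 302867
9 4876 8863 294004
10 4733 9006 284998
11 4588 9151 275847
12 4441 9298 266549
13 4291 9448 257101
14 4139 9600 247501
15 3984 9755 237746
16 3827 9912 227834
17 3668 10071 217763
18 3505 10234 207529
19 3341 10398 197131
20 3173 10566 186565
21 3003 10736 175829
22 2830 10909 164920
23 2655 11084 153836
24 2476 11263 142573
25 2295 11444 131129
26 2111 11628 119501
27 1923 11816 107685
28 1733 12006 95679
29 1540 12199 83480
30 1344 12395 71085
31 1144 12595 58490
32 941 12798 45692
33 735 13004 32688
34 526 13213 19475
35 313 13426 6049
36 97 6049 0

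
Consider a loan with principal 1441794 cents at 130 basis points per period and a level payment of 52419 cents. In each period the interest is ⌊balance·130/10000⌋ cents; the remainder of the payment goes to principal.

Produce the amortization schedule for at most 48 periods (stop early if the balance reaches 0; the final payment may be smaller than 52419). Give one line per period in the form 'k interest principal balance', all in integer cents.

1 18743 33676 1408118
2 18305 34114 1374004
3 17862 34557 1339447
4 17412 35007 1304440
5 16957 35462 1268978
6 16496 35923 1233055
7 16029 36390 1196665
8 15556 36863 1159802
9 15077 37342 1122460
10 14591 37828 1084632
11 14100 38319 1046313
12 13602 38817 1007496
13 13097 39322 968174
14 12586 39833 928341
15 12068 40351 887990
16 11543 40876 847114
17 11012 41407 805707
18 10474 41945 763762
19 9928 42491 721271
20 9376 43043 678228
21 8816 43603 634625
22 8250 44169 590456
23 7675 44744 545712
24 7094 45325 500387
25 6505 45914 454473
26 5908 46511 407962
27 5303 47116 360846
28 4690 47729 313117
29 4070 48349 264768
30 3441 48978 215790
31 2805 49614 166176
32 2160 50259 115917
33 1506 50913 65004
34 845 51574 13430
35 174 13430 0

1. interest=⌊1441794·130/10000⌋=18743; principal=52419-18743=33676; balance=1441794-33676=1408118
2. interest=⌊1408118·130/10000⌋=18305; principal=52419-18305=34114; balance=1408118-34114=1374004
3. interest=⌊1374004·130/10000⌋=17862; principal=52419-17862=34557; balance=1374004-34557=1339447
4. interest=⌊1339447·130/10000⌋=17412; principal=52419-17412=35007; balance=1339447-35007=1304440
5. interest=⌊1304440·130/10000⌋=16957; principal=52419-16957=35462; balance=1304440-35462=1268978
6. interest=⌊1268978·130/10000⌋=16496; principal=52419-16496=35923; balance=1268978-35923=1233055
7. interest=⌊1233055·130/10000⌋=16029; principal=52419-16029=36390; balance=1233055-36390=1196665
8. interest=⌊1196665·130/10000⌋=15556; principal=52419-15556=36863; balance=1196665-36863=1159802
9. interest=⌊1159802·130/10000⌋=15077; principal=52419-15077=37342; balance=1159802-37342=1122460
10. interest=⌊1122460·130/10000⌋=14591; principal=52419-14591=37828; balance=1122460-37828=1084632
11. interest=⌊1084632·130/10000⌋=14100; principal=52419-14100=38319; balance=1084632-38319=1046313
12. interest=⌊1046313·130/10000⌋=13602; principal=52419-13602=38817; balance=1046313-38817=1007496
13. interest=⌊1007496·130/10000⌋=13097; principal=52419-13097=39322; balance=1007496-39322=968174
14. interest=⌊968174·130/10000⌋=12586; principal=52419-12586=39833; balance=968174-39833=928341
15. interest=⌊928341·130/10000⌋=12068; principal=52419-12068=40351; balance=928341-40351=887990
16. interest=⌊887990·130/10000⌋=11543; principal=52419-11543=40876; balance=887990-40876=847114
17. interest=⌊847114·130/10000⌋=11012; principal=52419-11012=41407; balance=847114-41407=805707
18. interest=⌊805707·130/10000⌋=10474; principal=52419-10474=41945; balance=805707-41945=763762
19. interest=⌊763762·130/10000⌋=9928; principal=52419-9928=42491; balance=763762-42491=721271
20. interest=⌊721271·130/10000⌋=9376; principal=52419-9376=43043; balance=721271-43043=678228
21. interest=⌊678228·130/10000⌋=8816; principal=52419-8816=43603; balance=678228-43603=634625
22. interest=⌊634625·130/10000⌋=8250; principal=52419-8250=44169; balance=634625-44169=590456
23. interest=⌊590456·130/10000⌋=7675; principal=52419-7675=44744; balance=590456-44744=545712
24. interest=⌊545712·130/10000⌋=7094; principal=52419-7094=45325; balance=545712-45325=500387
25. interest=⌊500387·130/10000⌋=6505; principal=52419-6505=45914; balance=500387-45914=454473
26. interest=⌊454473·130/10000⌋=5908; principal=52419-5908=46511; balance=454473-46511=407962
27. interest=⌊407962·130/10000⌋=5303; principal=52419-5303=47116; balance=407962-47116=360846
28. interest=⌊360846·130/10000⌋=4690; principal=52419-4690=47729; balance=360846-47729=313117
29. interest=⌊313117·130/10000⌋=4070; principal=52419-4070=48349; balance=313117-48349=264768
30. interest=⌊264768·130/10000⌋=3441; principal=52419-3441=48978; balance=264768-48978=215790
31. interest=⌊215790·130/10000⌋=2805; principal=52419-2805=49614; balance=215790-49614=166176
32. interest=⌊166176·130/10000⌋=2160; principal=52419-2160=50259; balance=166176-50259=115917
33. interest=⌊115917·130/10000⌋=1506; principal=52419-1506=50913; balance=115917-50913=65004
34. interest=⌊65004·130/10000⌋=845; principal=52419-845=51574; balance=65004-51574=13430
35. interest=⌊13430·130/10000⌋=174; principal=min(52419-174,13430)=13430; balance=13430-13430=0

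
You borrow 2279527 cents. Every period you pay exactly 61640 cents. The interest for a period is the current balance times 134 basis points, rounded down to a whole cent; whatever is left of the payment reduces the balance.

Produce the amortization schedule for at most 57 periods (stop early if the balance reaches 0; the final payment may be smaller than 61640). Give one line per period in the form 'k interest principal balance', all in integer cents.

1 30545 31095 2248432
2 30128 31512 2216920
3 29706 31934 2184986
4 29278 32362 2152624
5 28845 32795 2119829
6 28405 33235 2086594
7 27960 33680 2052914
8 27509 34131 2018783
9 27051 34589 1984194
10 26588 35052 1949142
11 26118 35522 1913620
12 25642 35998 1877622
13 25160 36480 1841142
14 24671 36969 1804173
15 24175 37465 1766708
16 23673 37967 1728741
17 23165 38475 1690266
18 22649 38991 1651275
19 22127 39513 1611762
20 21597 40043 1571719
21 21061 40579 1531140
22 20517 41123 1490017
23 19966 41674 1448343
24 19407 42233 1406110
25 18841 42799 1363311
26 18268 43372 1319939
27 17687 43953 1275986
28 17098 44542 1231444
29 16501 45139 1186305
30 15896 45744 1140561
31 15283 46357 1094204
32 14662 46978 1047226
33 14032 47608 999618
34 13394 48246 951372
35 12748 48892 902480
36 12093 49547 852933
37 11429 50211 802722
38 10756 50884 751838
39 10074 51566 700272
40 9383 52257 648015
41 8683 52957 595058
42 7973 53667 541391
43 7254 54386 487005
44 6525 55115 431890
45 5787 55853 376037
46 5038 56602 319435
47 4280 57360 262075
48 3511 58129 203946
49 2732 58908 145038
50 1943 59697 85341
51 1143 60497 24844
52 332 24844 0

1. interest=⌊2279527·134/10000⌋=30545; principal=61640-30545=31095; balance=2279527-31095=2248432
2. interest=⌊2248432·134/10000⌋=30128; principal=61640-30128=31512; balance=2248432-31512=2216920
3. interest=⌊2216920·134/10000⌋=29706; principal=61640-29706=31934; balance=2216920-31934=2184986
4. interest=⌊2184986·134/10000⌋=29278; principal=61640-29278=32362; balance=2184986-32362=2152624
5. interest=⌊2152624·134/10000⌋=28845; principal=61640-28845=32795; balance=2152624-32795=2119829
6. interest=⌊2119829·134/10000⌋=28405; principal=61640-28405=33235; balance=2119829-33235=2086594
7. interest=⌊2086594·134/10000⌋=27960; principal=61640-27960=33680; balance=2086594-33680=2052914
8. interest=⌊2052914·134/10000⌋=27509; principal=61640-27509=34131; balance=2052914-34131=2018783
9. interest=⌊2018783·134/10000⌋=27051; principal=61640-27051=34589; balance=2018783-34589=1984194
10. interest=⌊1984194·134/10000⌋=26588; principal=61640-26588=35052; balance=1984194-35052=1949142
11. interest=⌊1949142·134/10000⌋=26118; principal=61640-26118=35522; balance=1949142-35522=1913620
12. interest=⌊1913620·134/10000⌋=25642; principal=61640-25642=35998; balance=1913620-35998=1877622
13. interest=⌊1877622·134/10000⌋=25160; principal=61640-25160=36480; balance=1877622-36480=1841142
14. interest=⌊1841142·134/10000⌋=24671; principal=61640-24671=36969; balance=1841142-36969=1804173
15. interest=⌊1804173·134/10000⌋=24175; principal=61640-24175=37465; balance=1804173-37465=1766708
16. interest=⌊1766708·134/10000⌋=23673; principal=61640-23673=37967; balance=1766708-37967=1728741
17. interest=⌊1728741·134/10000⌋=23165; principal=61640-23165=38475; balance=1728741-38475=1690266
18. interest=⌊1690266·134/10000⌋=22649; principal=61640-22649=38991; balance=1690266-38991=1651275
19. interest=⌊1651275·134/10000⌋=22127; principal=61640-22127=39513; balance=1651275-39513=1611762
20. interest=⌊1611762·134/10000⌋=21597; principal=61640-21597=40043; balance=1611762-40043=1571719
21. interest=⌊1571719·134/10000⌋=21061; principal=61640-21061=40579; balance=1571719-40579=1531140
22. interest=⌊1531140·134/10000⌋=20517; principal=61640-20517=41123; balance=1531140-41123=1490017
23. interest=⌊1490017·134/10000⌋=19966; principal=61640-19966=41674; balance=1490017-41674=1448343
24. interest=⌊1448343·134/10000⌋=19407; principal=61640-19407=42233; balance=1448343-42233=1406110
25. interest=⌊1406110·134/10000⌋=18841; principal=61640-18841=42799; balance=1406110-42799=1363311
26. interest=⌊1363311·134/10000⌋=18268; principal=61640-18268=43372; balance=1363311-43372=1319939
27. interest=⌊1319939·134/10000⌋=17687; principal=61640-17687=43953; balance=1319939-43953=1275986
28. interest=⌊1275986·134/10000⌋=17098; principal=61640-17098=44542; balance=1275986-44542=1231444
29. interest=⌊1231444·134/10000⌋=16501; principal=61640-16501=45139; balance=1231444-45139=1186305
30. interest=⌊1186305·134/10000⌋=15896; principal=61640-15896=45744; balance=1186305-45744=1140561
31. interest=⌊1140561·134/10000⌋=15283; principal=61640-15283=46357; balance=1140561-46357=1094204
32. interest=⌊1094204·134/10000⌋=14662; principal=61640-14662=46978; balance=1094204-46978=1047226
33. interest=⌊1047226·134/10000⌋=14032; principal=61640-14032=47608; balance=1047226-47608=999618
34. interest=⌊999618·134/10000⌋=13394; principal=61640-13394=48246; balance=999618-48246=951372
35. interest=⌊951372·134/10000⌋=12748; principal=61640-12748=48892; balance=951372-48892=902480
36. interest=⌊902480·134/10000⌋=12093; principal=61640-12093=49547; balance=902480-49547=852933
37. interest=⌊852933·134/10000⌋=11429; principal=61640-11429=50211; balance=852933-50211=802722
38. interest=⌊802722·134/10000⌋=10756; principal=61640-10756=50884; balance=802722-50884=751838
39. interest=⌊751838·134/10000⌋=10074; principal=61640-10074=51566; balance=751838-51566=700272
40. interest=⌊700272·134/10000⌋=9383; principal=61640-9383=52257; balance=700272-52257=648015
41. interest=⌊648015·134/10000⌋=8683; principal=61640-8683=52957; balance=648015-52957=595058
42. interest=⌊595058·134/10000⌋=7973; principal=61640-7973=53667; balance=595058-53667=541391
43. interest=⌊541391·134/10000⌋=7254; principal=61640-7254=54386; balance=541391-54386=487005
44. interest=⌊487005·134/10000⌋=6525; principal=61640-6525=55115; balance=487005-55115=431890
45. interest=⌊431890·134/10000⌋=5787; principal=61640-5787=55853; balance=431890-55853=376037
46. interest=⌊376037·134/10000⌋=5038; principal=61640-5038=56602; balance=376037-56602=319435
47. interest=⌊319435·134/10000⌋=4280; principal=61640-4280=57360; balance=319435-57360=262075
48. interest=⌊262075·134/10000⌋=3511; principal=61640-3511=58129; balance=262075-58129=203946
49. interest=⌊203946·134/10000⌋=2732; principal=61640-2732=58908; balance=203946-58908=145038
50. interest=⌊145038·134/10000⌋=1943; principal=61640-1943=59697; balance=145038-59697=85341
51. interest=⌊85341·134/10000⌋=1143; principal=61640-1143=60497; balance=85341-60497=24844
52. interest=⌊24844·134/10000⌋=332; principal=min(61640-332,24844)=24844; balance=24844-24844=0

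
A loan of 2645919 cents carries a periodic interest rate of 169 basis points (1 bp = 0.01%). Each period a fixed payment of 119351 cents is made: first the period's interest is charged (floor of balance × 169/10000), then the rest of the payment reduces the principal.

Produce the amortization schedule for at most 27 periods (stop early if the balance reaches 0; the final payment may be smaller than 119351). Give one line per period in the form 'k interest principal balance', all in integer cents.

1. interest=⌊2645919·169/10000⌋=44716; principal=119351-44716=74635; balance=2645919-74635=2571284
2. interest=⌊2571284·169/10000⌋=43454; principal=119351-43454=75897; balance=2571284-75897=2495387
3. interest=⌊2495387·169/10000⌋=42172; principal=119351-42172=77179; balance=2495387-77179=2418208
4. interest=⌊2418208·169/10000⌋=40867; principal=119351-40867=78484; balance=2418208-78484=2339724
5. interest=⌊2339724·169/10000⌋=39541; principal=119351-39541=79810; balance=2339724-79810=2259914
6. interest=⌊2259914·169/10000⌋=38192; principal=119351-38192=81159; balance=2259914-81159=2178755
7. interest=⌊2178755·169/10000⌋=36820; principal=119351-36820=82531; balance=2178755-82531=2096224
8. interest=⌊2096224·169/10000⌋=35426; principal=119351-35426=83925; balance=2096224-83925=2012299
9. interest=⌊2012299·169/10000⌋=34007; principal=119351-34007=85344; balance=2012299-85344=1926955
10. interest=⌊1926955·169/10000⌋=32565; principal=119351-32565=86786; balance=1926955-86786=1840169
11. interest=⌊1840169·169/10000⌋=31098; principal=119351-31098=88253; balance=1840169-88253=1751916
12. interest=⌊1751916·169/10000⌋=29607; principal=119351-29607=89744; balance=1751916-89744=1662172
13. interest=⌊1662172·169/10000⌋=28090; principal=119351-28090=91261; balance=1662172-91261=1570911
14. interest=⌊1570911·169/10000⌋=26548; principal=119351-26548=92803; balance=1570911-92803=1478108
15. interest=⌊1478108·169/10000⌋=24980; principal=119351-24980=94371; balance=1478108-94371=1383737
16. interest=⌊1383737·169/10000⌋=23385; principal=119351-23385=95966; balance=1383737-95966=1287771
17. interest=⌊1287771·169/10000⌋=21763; principal=119351-21763=97588; balance=1287771-97588=1190183
18. interest=⌊1190183·169/10000⌋=20114; principal=119351-20114=99237; balance=1190183-99237=1090946
19. interest=⌊1090946·169/10000⌋=18436; principal=119351-18436=100915; balance=1090946-100915=990031
20. interest=⌊990031·169/10000⌋=16731; principal=119351-16731=102620; balance=990031-102620=887411
21. interest=⌊887411·169/10000⌋=14997; principal=119351-14997=104354; balance=887411-104354=783057
22. interest=⌊783057·169/10000⌋=13233; principal=119351-13233=106118; balance=783057-106118=676939
23. interest=⌊676939·169/10000⌋=11440; principal=119351-11440=107911; balance=676939-107911=569028
24. interest=⌊569028·169/10000⌋=9616; principal=119351-9616=109735; balance=569028-109735=459293
25. interest=⌊459293·169/10000⌋=7762; principal=119351-7762=111589; balance=459293-111589=347704
26. interest=⌊347704·169/10000⌋=5876; principal=119351-5876=113475; balance=347704-113475=234229
27. interest=⌊234229·169/10000⌋=3958; principal=119351-3958=115393; balance=234229-115393=118836

1 44716 74635 2571284
2 43454 75897 2495387
3 42172 77179 2418208
4 40867 78484 2339724
5 39541 79810 2259914
6 38192 81159 2178755
7 36820 82531 2096224
8 35426 83925 2012299
9 34007 85344 1926955
10 32565 86786 1840169
11 31098 88253 1751916
12 29607 89744 1662172
13 28090 91261 1570911
14 26548 92803 1478108
15 24980 94371 1383737
16 23385 95966 1287771
17 21763 97588 1190183
18 20114 99237 1090946
19 18436 100915 990031
20 16731 102620 887411
21 14997 104354 783057
22 13233 106118 676939
23 11440 107911 569028
24 9616 109735 459293
25 7762 111589 347704
26 5876 113475 234229
27 3958 115393 118836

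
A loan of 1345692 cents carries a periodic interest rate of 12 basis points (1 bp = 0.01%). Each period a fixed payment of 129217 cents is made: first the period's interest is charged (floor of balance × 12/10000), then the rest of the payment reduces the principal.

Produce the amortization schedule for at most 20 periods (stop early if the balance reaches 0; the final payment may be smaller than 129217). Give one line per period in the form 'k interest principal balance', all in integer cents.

1. interest=⌊1345692·12/10000⌋=1614; principal=129217-1614=127603; balance=1345692-127603=1218089
2. interest=⌊1218089·12/10000⌋=1461; principal=129217-1461=127756; balance=1218089-127756=1090333
3. interest=⌊1090333·12/10000⌋=1308; principal=129217-1308=127909; balance=1090333-127909=962424
4. interest=⌊962424·12/10000⌋=1154; principal=129217-1154=128063; balance=962424-128063=834361
5. interest=⌊834361·12/10000⌋=1001; principal=129217-1001=128216; balance=834361-128216=706145
6. interest=⌊706145·12/10000⌋=847; principal=129217-847=128370; balance=706145-128370=577775
7. interest=⌊577775·12/10000⌋=693; principal=129217-693=128524; balance=577775-128524=449251
8. interest=⌊449251·12/10000⌋=539; principal=129217-539=128678; balance=449251-128678=320573
9. interest=⌊320573·12/10000⌋=384; principal=129217-384=128833; balance=320573-128833=191740
10. interest=⌊191740·12/10000⌋=230; principal=129217-230=128987; balance=191740-128987=62753
11. interest=⌊62753·12/10000⌋=75; principal=min(129217-75,62753)=62753; balance=62753-62753=0

1 1614 127603 1218089
2 1461 127756 1090333
3 1308 127909 962424
4 1154 128063 834361
5 1001 128216 706145
6 847 128370 577775
7 693 128524 449251
8 539 128678 320573
9 384 128833 191740
10 230 128987 62753
11 75 62753 0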